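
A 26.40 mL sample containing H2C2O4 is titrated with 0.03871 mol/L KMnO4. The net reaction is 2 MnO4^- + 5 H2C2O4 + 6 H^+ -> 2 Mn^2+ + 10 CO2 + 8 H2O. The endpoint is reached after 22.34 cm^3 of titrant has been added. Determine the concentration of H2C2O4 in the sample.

0.0819 M

n(KMnO4) = 0.03871 x 0.02234 = 0.0008648 mol.
From the balanced equation, 2 mol KMnO4 reacts with 5 mol H2C2O4, so n(H2C2O4) = 0.0008648 x 5/2 = 0.002162 mol.
[H2C2O4] = 0.002162 / 0.02640 L = 0.0819 M.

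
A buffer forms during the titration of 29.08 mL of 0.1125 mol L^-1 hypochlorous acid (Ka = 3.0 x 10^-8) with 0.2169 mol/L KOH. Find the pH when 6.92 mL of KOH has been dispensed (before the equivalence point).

7.45

Initial n(HClO) = 0.1125 x 0.02908 = 0.003272 mol.
n(KOH) added = 0.2169 x 0.006920 = 0.001501 mol, converting that many moles of HClO to ClO-.
Remaining n(HClO) = 0.001771 mol; n(ClO-) = 0.001501 mol.
By Henderson-Hasselbalch, pH = pKa + log([A^-]/[HA]) = 7.52 + log(0.001501/0.001771) = 7.52 + (-0.07) = 7.45.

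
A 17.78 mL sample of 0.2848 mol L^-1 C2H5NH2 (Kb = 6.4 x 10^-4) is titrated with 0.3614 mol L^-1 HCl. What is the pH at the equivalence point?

5.80

n(C2H5NH2) = 0.2848 x 0.01778 = 0.005064 mol; V(HCl) at equivalence = 0.005064/0.3614 = 0.01401 L.
At equivalence the base is fully converted to C2H5NH3+; total volume = 0.03179 L, so [C2H5NH3+] = 0.005064/0.03179 = 0.1593 M.
Ka(C2H5NH3+) = Kw/Kb = 1.0e-14 / 6.4 x 10^-4 = 1.56e-11.
[H^+] = sqrt(Ka x [C2H5NH3+]) = sqrt(1.56e-11 x 0.1593) = 1.58e-6 M.
pH = -log(1.58e-6) = 5.80.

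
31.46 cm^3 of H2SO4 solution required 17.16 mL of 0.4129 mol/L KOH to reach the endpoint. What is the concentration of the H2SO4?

n(KOH) delivered = 0.4129 x 0.01716 = 0.007085 mol.
The reaction is 1 H2SO4 + 2 KOH, so n(H2SO4) = 0.007085 x 1/2 = 0.003543 mol.
[H2SO4] = 0.003543 mol / 0.03146 L = 0.113 M.

0.113 M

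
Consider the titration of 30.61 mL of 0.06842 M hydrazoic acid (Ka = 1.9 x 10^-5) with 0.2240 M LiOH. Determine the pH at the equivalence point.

8.72

n(HN3) = 0.06842 x 0.03061 = 0.002094 mol; V(LiOH) at equivalence = 0.002094/0.2240 = 0.009350 L.
At equivalence all the acid is converted to N3-; total volume = 0.03061 + 0.009350 = 0.03996 L, so [N3-] = 0.002094/0.03996 = 0.05241 M.
Kb = Kw/Ka = 1.0e-14 / 1.9 x 10^-5 = 5.26e-10.
[OH^-] = sqrt(Kb x [N3-]) = sqrt(5.26e-10 x 0.05241) = 5.25e-6 M.
pOH = 5.28, so pH = 14.00 - 5.28 = 8.72.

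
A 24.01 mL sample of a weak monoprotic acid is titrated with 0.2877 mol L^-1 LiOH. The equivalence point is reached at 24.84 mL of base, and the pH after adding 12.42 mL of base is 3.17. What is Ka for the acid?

6.8 x 10^-4

12.42 mL is half of the equivalence volume, so this is the half-equivalence point where [HA] = [A^-].
At half-equivalence pH = pKa, so pKa = 3.17.
Ka = 10^(-3.17) = 6.8 x 10^-4.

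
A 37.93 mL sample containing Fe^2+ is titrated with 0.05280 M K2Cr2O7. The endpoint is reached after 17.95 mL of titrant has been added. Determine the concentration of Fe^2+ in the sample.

0.150 M

n(K2Cr2O7) = 0.05280 x 0.01795 = 0.0009478 mol.
From the balanced equation, 1 mol K2Cr2O7 reacts with 6 mol Fe^2+, so n(Fe^2+) = 0.0009478 x 6/1 = 0.005687 mol.
[Fe^2+] = 0.005687 / 0.03793 L = 0.150 M.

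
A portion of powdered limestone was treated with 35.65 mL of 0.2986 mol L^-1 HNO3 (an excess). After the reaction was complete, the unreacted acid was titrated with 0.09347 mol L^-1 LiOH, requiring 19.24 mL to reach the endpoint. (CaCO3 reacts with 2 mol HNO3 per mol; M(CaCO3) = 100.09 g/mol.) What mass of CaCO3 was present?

Total n(HNO3) added = 0.2986 x 0.03565 = 0.01065 mol.
n(LiOH) used = 0.09347 x 0.01924 = 0.001798 mol, which equals the excess n(HNO3).
So n(HNO3) consumed by the sample = 0.01065 - 0.001798 = 0.008847 mol.
n(CaCO3) = 0.008847 / 2 = 0.004423 mol.
mass = 0.004423 mol x 100.09 g/mol = 0.443 g.

0.443 g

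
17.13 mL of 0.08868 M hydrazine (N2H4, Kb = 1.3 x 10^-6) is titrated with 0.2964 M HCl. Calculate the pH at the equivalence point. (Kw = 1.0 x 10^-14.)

n(N2H4) = 0.08868 x 0.01713 = 0.001519 mol; V(HCl) at equivalence = 0.001519/0.2964 = 0.005125 L.
At equivalence the base is fully converted to N2H5+; total volume = 0.02226 L, so [N2H5+] = 0.001519/0.02226 = 0.06826 M.
Ka(N2H5+) = Kw/Kb = 1.0e-14 / 1.3 x 10^-6 = 7.69e-9.
[H^+] = sqrt(Ka x [N2H5+]) = sqrt(7.69e-9 x 0.06826) = 2.29e-5 M.
pH = -log(2.29e-5) = 4.64.

4.64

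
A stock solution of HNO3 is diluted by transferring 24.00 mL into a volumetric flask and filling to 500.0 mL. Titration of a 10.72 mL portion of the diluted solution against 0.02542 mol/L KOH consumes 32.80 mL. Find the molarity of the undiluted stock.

n(KOH) = 0.02542 x 0.03280 = 0.0008338 mol.
n(HNO3) in the aliquot = 0.0008338 mol.
[diluted HNO3] = 0.0008338 / 0.01072 = 0.07778 M.
Dilution factor = 500.0/24.00 = 20.83, so [stock] = 0.07778 x 20.83 = 1.62 M.

1.62 M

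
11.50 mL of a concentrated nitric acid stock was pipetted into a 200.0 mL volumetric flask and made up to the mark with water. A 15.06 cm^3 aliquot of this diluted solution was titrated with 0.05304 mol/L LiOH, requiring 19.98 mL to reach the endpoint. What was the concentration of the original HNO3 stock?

1.22 M

n(LiOH) = 0.05304 x 0.01998 = 0.001060 mol.
n(HNO3) in the aliquot = 0.001060 mol.
[diluted HNO3] = 0.001060 / 0.01506 = 0.07037 M.
Dilution factor = 200.0/11.50 = 17.39, so [stock] = 0.07037 x 17.39 = 1.22 M.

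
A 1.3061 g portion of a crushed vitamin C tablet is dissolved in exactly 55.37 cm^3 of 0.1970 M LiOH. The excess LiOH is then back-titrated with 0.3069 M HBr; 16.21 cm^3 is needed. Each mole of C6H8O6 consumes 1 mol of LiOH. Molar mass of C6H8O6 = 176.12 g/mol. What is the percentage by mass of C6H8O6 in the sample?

80.0%

Total n(LiOH) added = 0.1970 x 0.05537 = 0.01091 mol.
n(HBr) used = 0.3069 x 0.01621 = 0.004975 mol, which equals the excess n(LiOH).
So n(LiOH) consumed by the sample = 0.01091 - 0.004975 = 0.005933 mol.
n(C6H8O6) = 0.005933 / 1 = 0.005933 mol.
mass C6H8O6 = 0.005933 x 176.12 = 1.045 g, so %C6H8O6 = 1.045/1.3061 x 100 = 80.0%.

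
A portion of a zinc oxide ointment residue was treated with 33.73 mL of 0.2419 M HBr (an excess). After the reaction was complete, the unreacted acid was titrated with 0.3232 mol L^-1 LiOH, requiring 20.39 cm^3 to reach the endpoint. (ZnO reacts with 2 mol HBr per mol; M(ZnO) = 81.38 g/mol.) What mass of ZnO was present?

0.0639 g

Total n(HBr) added = 0.2419 x 0.03373 = 0.008159 mol.
n(LiOH) used = 0.3232 x 0.02039 = 0.006590 mol, which equals the excess n(HBr).
So n(HBr) consumed by the sample = 0.008159 - 0.006590 = 0.001569 mol.
n(ZnO) = 0.001569 / 2 = 0.0007846 mol.
mass = 0.0007846 mol x 81.38 g/mol = 0.0639 g.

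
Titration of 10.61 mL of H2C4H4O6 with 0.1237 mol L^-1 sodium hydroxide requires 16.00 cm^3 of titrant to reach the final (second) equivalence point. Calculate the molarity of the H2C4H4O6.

n(NaOH) = 0.1237 x 0.01600 = 0.001979 mol.
At the final (second) equivalence point, 2 mol OH^- react per mol H2C4H4O6, so n(H2C4H4O6) = 0.001979 / 2 = 0.0009896 mol.
[H2C4H4O6] = 0.0009896 / 0.01061 L = 0.0933 M.

0.0933 M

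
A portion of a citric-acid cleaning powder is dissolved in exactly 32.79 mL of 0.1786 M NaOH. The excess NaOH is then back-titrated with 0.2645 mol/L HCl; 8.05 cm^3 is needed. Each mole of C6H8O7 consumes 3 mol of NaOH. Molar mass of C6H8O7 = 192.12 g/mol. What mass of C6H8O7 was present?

0.239 g

Total n(NaOH) added = 0.1786 x 0.03279 = 0.005856 mol.
n(HCl) used = 0.2645 x 0.008050 = 0.002129 mol, which equals the excess n(NaOH).
So n(NaOH) consumed by the sample = 0.005856 - 0.002129 = 0.003727 mol.
n(C6H8O7) = 0.003727 / 3 = 0.001242 mol.
mass = 0.001242 mol x 192.12 g/mol = 0.239 g.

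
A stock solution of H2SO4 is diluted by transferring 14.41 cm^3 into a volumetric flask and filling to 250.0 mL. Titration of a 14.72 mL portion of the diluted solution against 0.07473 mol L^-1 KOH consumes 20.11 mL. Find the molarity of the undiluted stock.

n(KOH) = 0.07473 x 0.02011 = 0.001503 mol.
n(H2SO4) in the aliquot = 0.001503 x 1/2 = 0.0007514 mol.
[diluted H2SO4] = 0.0007514 / 0.01472 = 0.05105 M.
Dilution factor = 250.0/14.41 = 17.35, so [stock] = 0.05105 x 17.35 = 0.886 M.

0.886 M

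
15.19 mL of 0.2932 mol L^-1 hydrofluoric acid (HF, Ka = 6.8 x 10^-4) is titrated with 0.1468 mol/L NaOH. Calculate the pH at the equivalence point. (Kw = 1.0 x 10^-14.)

n(HF) = 0.2932 x 0.01519 = 0.004454 mol; V(NaOH) at equivalence = 0.004454/0.1468 = 0.03034 L.
At equivalence all the acid is converted to F-; total volume = 0.01519 + 0.03034 = 0.04553 L, so [F-] = 0.004454/0.04553 = 0.09782 M.
Kb = Kw/Ka = 1.0e-14 / 6.8 x 10^-4 = 1.47e-11.
[OH^-] = sqrt(Kb x [F-]) = sqrt(1.47e-11 x 0.09782) = 1.20e-6 M.
pOH = 5.92, so pH = 14.00 - 5.92 = 8.08.

8.08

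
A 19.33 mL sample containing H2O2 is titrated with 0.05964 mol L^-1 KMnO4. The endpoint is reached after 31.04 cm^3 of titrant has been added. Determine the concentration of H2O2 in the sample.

n(KMnO4) = 0.05964 x 0.03104 = 0.001851 mol.
From the balanced equation, 2 mol KMnO4 reacts with 5 mol H2O2, so n(H2O2) = 0.001851 x 5/2 = 0.004628 mol.
[H2O2] = 0.004628 / 0.01933 L = 0.239 M.

0.239 M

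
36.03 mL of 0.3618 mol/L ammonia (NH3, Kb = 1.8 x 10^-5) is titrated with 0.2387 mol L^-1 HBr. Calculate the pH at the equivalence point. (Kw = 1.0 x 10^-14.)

5.05

n(NH3) = 0.3618 x 0.03603 = 0.01304 mol; V(HBr) at equivalence = 0.01304/0.2387 = 0.05461 L.
At equivalence the base is fully converted to NH4+; total volume = 0.09064 L, so [NH4+] = 0.01304/0.09064 = 0.1438 M.
Ka(NH4+) = Kw/Kb = 1.0e-14 / 1.8 x 10^-5 = 5.56e-10.
[H^+] = sqrt(Ka x [NH4+]) = sqrt(5.56e-10 x 0.1438) = 8.94e-6 M.
pH = -log(8.94e-6) = 5.05.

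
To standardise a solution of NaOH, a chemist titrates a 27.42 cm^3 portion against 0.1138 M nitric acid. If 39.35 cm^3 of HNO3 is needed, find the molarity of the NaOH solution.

n(HNO3) delivered = 0.1138 x 0.03935 = 0.004478 mol.
For a 1:1 reaction, n(NaOH) = 0.004478 mol.
[NaOH] = 0.004478 mol / 0.02742 L = 0.163 M.

0.163 M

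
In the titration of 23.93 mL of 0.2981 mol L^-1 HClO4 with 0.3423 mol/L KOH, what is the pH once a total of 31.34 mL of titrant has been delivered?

12.81

n(acid) = 0.2981 x 0.02393 = 0.007134 mol; n(KOH) added = 0.3423 x 0.03134 = 0.01073 mol.
Base is in excess by 0.01073 - 0.007134 = 0.003594 mol in a total volume of 0.05527 L.
[OH^-] = 0.003594/0.05527 = 0.06503 M, so pOH = 1.19 and pH = 14.00 - 1.19 = 12.81.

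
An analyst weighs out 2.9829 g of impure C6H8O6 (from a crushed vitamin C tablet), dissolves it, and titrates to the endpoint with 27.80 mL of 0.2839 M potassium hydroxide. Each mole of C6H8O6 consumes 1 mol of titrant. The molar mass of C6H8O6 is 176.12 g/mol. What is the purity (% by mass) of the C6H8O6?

46.6%

n(KOH) = 0.2839 x 0.02780 = 0.007892 mol.
n(C6H8O6) = 0.007892 / 1 = 0.007892 mol.
mass of C6H8O6 = 0.007892 x 176.12 = 1.390 g.
% purity = 1.390 / 2.9829 x 100 = 46.6%.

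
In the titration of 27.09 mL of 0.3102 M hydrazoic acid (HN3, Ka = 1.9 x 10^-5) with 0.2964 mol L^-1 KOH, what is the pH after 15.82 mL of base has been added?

4.82

Initial n(HN3) = 0.3102 x 0.02709 = 0.008403 mol.
n(KOH) added = 0.2964 x 0.01582 = 0.004689 mol, converting that many moles of HN3 to N3-.
Remaining n(HN3) = 0.003714 mol; n(N3-) = 0.004689 mol.
By Henderson-Hasselbalch, pH = pKa + log([A^-]/[HA]) = 4.72 + log(0.004689/0.003714) = 4.72 + (+0.10) = 4.82.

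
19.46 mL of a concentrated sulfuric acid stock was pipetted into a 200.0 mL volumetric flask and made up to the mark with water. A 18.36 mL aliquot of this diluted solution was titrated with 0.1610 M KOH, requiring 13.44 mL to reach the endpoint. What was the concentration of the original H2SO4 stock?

0.606 M

n(KOH) = 0.1610 x 0.01344 = 0.002164 mol.
n(H2SO4) in the aliquot = 0.002164 x 1/2 = 0.001082 mol.
[diluted H2SO4] = 0.001082 / 0.01836 = 0.05893 M.
Dilution factor = 200.0/19.46 = 10.28, so [stock] = 0.05893 x 10.28 = 0.606 M.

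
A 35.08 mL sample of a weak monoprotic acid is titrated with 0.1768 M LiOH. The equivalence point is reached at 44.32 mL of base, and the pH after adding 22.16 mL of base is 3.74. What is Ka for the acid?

22.16 mL is half of the equivalence volume, so this is the half-equivalence point where [HA] = [A^-].
At half-equivalence pH = pKa, so pKa = 3.74.
Ka = 10^(-3.74) = 1.8 x 10^-4.

1.8 x 10^-4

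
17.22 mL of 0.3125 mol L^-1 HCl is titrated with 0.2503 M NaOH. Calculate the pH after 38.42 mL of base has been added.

12.88

n(acid) = 0.3125 x 0.01722 = 0.005381 mol; n(NaOH) added = 0.2503 x 0.03842 = 0.009617 mol.
Base is in excess by 0.009617 - 0.005381 = 0.004235 mol in a total volume of 0.05564 L.
[OH^-] = 0.004235/0.05564 = 0.07612 M, so pOH = 1.12 and pH = 14.00 - 1.12 = 12.88.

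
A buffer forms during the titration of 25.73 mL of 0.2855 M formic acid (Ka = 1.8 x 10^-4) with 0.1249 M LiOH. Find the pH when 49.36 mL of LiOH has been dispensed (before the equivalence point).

Initial n(HCOOH) = 0.2855 x 0.02573 = 0.007346 mol.
n(LiOH) added = 0.1249 x 0.04936 = 0.006165 mol, converting that many moles of HCOOH to HCOO-.
Remaining n(HCOOH) = 0.001181 mol; n(HCOO-) = 0.006165 mol.
By Henderson-Hasselbalch, pH = pKa + log([A^-]/[HA]) = 3.74 + log(0.006165/0.001181) = 3.74 + (+0.72) = 4.46.

4.46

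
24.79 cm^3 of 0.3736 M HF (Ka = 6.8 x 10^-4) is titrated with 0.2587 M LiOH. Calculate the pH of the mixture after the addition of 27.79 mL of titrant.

Initial n(HF) = 0.3736 x 0.02479 = 0.009262 mol.
n(LiOH) added = 0.2587 x 0.02779 = 0.007189 mol, converting that many moles of HF to F-.
Remaining n(HF) = 0.002072 mol; n(F-) = 0.007189 mol.
By Henderson-Hasselbalch, pH = pKa + log([A^-]/[HA]) = 3.17 + log(0.007189/0.002072) = 3.17 + (+0.54) = 3.71.

3.71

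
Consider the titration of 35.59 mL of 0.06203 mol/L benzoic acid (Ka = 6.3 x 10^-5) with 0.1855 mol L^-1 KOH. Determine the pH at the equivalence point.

n(C6H5COOH) = 0.06203 x 0.03559 = 0.002208 mol; V(KOH) at equivalence = 0.002208/0.1855 = 0.01190 L.
At equivalence all the acid is converted to C6H5COO-; total volume = 0.03559 + 0.01190 = 0.04749 L, so [C6H5COO-] = 0.002208/0.04749 = 0.04649 M.
Kb = Kw/Ka = 1.0e-14 / 6.3 x 10^-5 = 1.59e-10.
[OH^-] = sqrt(Kb x [C6H5COO-]) = sqrt(1.59e-10 x 0.04649) = 2.72e-6 M.
pOH = 5.57, so pH = 14.00 - 5.57 = 8.43.

8.43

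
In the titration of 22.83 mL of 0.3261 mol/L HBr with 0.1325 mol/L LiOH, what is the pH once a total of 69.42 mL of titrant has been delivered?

n(acid) = 0.3261 x 0.02283 = 0.007445 mol; n(LiOH) added = 0.1325 x 0.06942 = 0.009198 mol.
Base is in excess by 0.009198 - 0.007445 = 0.001753 mol in a total volume of 0.09225 L.
[OH^-] = 0.001753/0.09225 = 0.01901 M, so pOH = 1.72 and pH = 14.00 - 1.72 = 12.28.

12.28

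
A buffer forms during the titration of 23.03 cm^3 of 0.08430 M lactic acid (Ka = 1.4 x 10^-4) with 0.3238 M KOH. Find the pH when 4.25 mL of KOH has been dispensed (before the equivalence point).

4.24

Initial n(HC3H5O3) = 0.08430 x 0.02303 = 0.001941 mol.
n(KOH) added = 0.3238 x 0.004250 = 0.001376 mol, converting that many moles of HC3H5O3 to C3H5O3-.
Remaining n(HC3H5O3) = 0.0005653 mol; n(C3H5O3-) = 0.001376 mol.
By Henderson-Hasselbalch, pH = pKa + log([A^-]/[HA]) = 3.85 + log(0.001376/0.0005653) = 3.85 + (+0.39) = 4.24.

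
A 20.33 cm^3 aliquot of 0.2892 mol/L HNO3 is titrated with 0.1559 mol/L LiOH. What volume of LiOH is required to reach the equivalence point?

37.7 mL

n(HNO3) = 0.2892 mol/L x 0.02033 L = 0.005879 mol.
At equivalence n(LiOH) = n(HNO3) = 0.005879 mol.
V(LiOH) = 0.005879 / 0.1559 = 0.03771 L = 37.7 mL.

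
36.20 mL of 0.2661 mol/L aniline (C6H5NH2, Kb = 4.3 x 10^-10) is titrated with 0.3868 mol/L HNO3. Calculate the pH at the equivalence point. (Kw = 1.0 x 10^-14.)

2.72

n(C6H5NH2) = 0.2661 x 0.03620 = 0.009633 mol; V(HNO3) at equivalence = 0.009633/0.3868 = 0.02490 L.
At equivalence the base is fully converted to C6H5NH3+; total volume = 0.06110 L, so [C6H5NH3+] = 0.009633/0.06110 = 0.1576 M.
Ka(C6H5NH3+) = Kw/Kb = 1.0e-14 / 4.3 x 10^-10 = 2.33e-5.
[H^+] = sqrt(Ka x [C6H5NH3+]) = sqrt(2.33e-5 x 0.1576) = 0.00191 M.
pH = -log(0.00191) = 2.72.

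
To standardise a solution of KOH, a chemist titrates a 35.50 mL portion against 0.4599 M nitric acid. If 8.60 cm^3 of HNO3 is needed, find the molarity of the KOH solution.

n(HNO3) delivered = 0.4599 x 0.008600 = 0.003955 mol.
For a 1:1 reaction, n(KOH) = 0.003955 mol.
[KOH] = 0.003955 mol / 0.03550 L = 0.111 M.

0.111 M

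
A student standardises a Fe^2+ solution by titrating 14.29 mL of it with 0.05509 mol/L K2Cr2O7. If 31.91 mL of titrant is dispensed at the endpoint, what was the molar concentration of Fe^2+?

n(K2Cr2O7) = 0.05509 x 0.03191 = 0.001758 mol.
From the balanced equation, 1 mol K2Cr2O7 reacts with 6 mol Fe^2+, so n(Fe^2+) = 0.001758 x 6/1 = 0.01055 mol.
[Fe^2+] = 0.01055 / 0.01429 L = 0.738 M.

0.738 M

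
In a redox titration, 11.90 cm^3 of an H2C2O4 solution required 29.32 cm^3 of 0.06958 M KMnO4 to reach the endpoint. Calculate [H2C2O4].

0.429 M

n(KMnO4) = 0.06958 x 0.02932 = 0.002040 mol.
From the balanced equation, 2 mol KMnO4 reacts with 5 mol H2C2O4, so n(H2C2O4) = 0.002040 x 5/2 = 0.005100 mol.
[H2C2O4] = 0.005100 / 0.01190 L = 0.429 M.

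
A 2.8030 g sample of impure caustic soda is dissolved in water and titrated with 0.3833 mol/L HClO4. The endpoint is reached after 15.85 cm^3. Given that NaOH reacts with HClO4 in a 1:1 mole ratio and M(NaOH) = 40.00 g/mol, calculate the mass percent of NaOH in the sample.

n(HClO4) = 0.3833 x 0.01585 = 0.006075 mol.
n(NaOH) = 0.006075 / 1 = 0.006075 mol.
mass of NaOH = 0.006075 x 40.00 = 0.2430 g.
% purity = 0.2430 / 2.8030 x 100 = 8.67%.

8.67%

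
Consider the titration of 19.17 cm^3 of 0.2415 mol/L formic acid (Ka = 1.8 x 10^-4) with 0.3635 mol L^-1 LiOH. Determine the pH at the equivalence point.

8.45

n(HCOOH) = 0.2415 x 0.01917 = 0.004630 mol; V(LiOH) at equivalence = 0.004630/0.3635 = 0.01274 L.
At equivalence all the acid is converted to HCOO-; total volume = 0.01917 + 0.01274 = 0.03191 L, so [HCOO-] = 0.004630/0.03191 = 0.1451 M.
Kb = Kw/Ka = 1.0e-14 / 1.8 x 10^-4 = 5.56e-11.
[OH^-] = sqrt(Kb x [HCOO-]) = sqrt(5.56e-11 x 0.1451) = 2.84e-6 M.
pOH = 5.55, so pH = 14.00 - 5.55 = 8.45.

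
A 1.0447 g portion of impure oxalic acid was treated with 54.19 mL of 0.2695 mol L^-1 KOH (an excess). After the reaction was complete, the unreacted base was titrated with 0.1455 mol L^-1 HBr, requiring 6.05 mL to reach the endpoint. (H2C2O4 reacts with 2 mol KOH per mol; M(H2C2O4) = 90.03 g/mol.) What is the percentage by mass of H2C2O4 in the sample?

59.1%

Total n(KOH) added = 0.2695 x 0.05419 = 0.01460 mol.
n(HBr) used = 0.1455 x 0.006050 = 0.0008803 mol, which equals the excess n(KOH).
So n(KOH) consumed by the sample = 0.01460 - 0.0008803 = 0.01372 mol.
n(H2C2O4) = 0.01372 / 2 = 0.006862 mol.
mass H2C2O4 = 0.006862 x 90.03 = 0.6178 g, so %H2C2O4 = 0.6178/1.0447 x 100 = 59.1%.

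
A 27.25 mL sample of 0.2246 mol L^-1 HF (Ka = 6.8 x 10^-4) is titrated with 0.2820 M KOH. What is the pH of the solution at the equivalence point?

n(HF) = 0.2246 x 0.02725 = 0.006120 mol; V(KOH) at equivalence = 0.006120/0.2820 = 0.02170 L.
At equivalence all the acid is converted to F-; total volume = 0.02725 + 0.02170 = 0.04895 L, so [F-] = 0.006120/0.04895 = 0.1250 M.
Kb = Kw/Ka = 1.0e-14 / 6.8 x 10^-4 = 1.47e-11.
[OH^-] = sqrt(Kb x [F-]) = sqrt(1.47e-11 x 0.1250) = 1.36e-6 M.
pOH = 5.87, so pH = 14.00 - 5.87 = 8.13.

8.13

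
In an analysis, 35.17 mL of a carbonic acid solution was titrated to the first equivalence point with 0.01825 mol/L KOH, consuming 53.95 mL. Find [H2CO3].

n(KOH) = 0.01825 x 0.05395 = 0.0009846 mol.
At the first equivalence point, 1 mol OH^- react per mol H2CO3, so n(H2CO3) = 0.0009846 / 1 = 0.0009846 mol.
[H2CO3] = 0.0009846 / 0.03517 L = 0.0280 M.

0.0280 M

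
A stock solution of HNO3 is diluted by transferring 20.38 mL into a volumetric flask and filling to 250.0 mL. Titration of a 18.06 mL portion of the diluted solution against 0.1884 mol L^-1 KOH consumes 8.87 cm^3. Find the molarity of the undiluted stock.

1.14 M

n(KOH) = 0.1884 x 0.008870 = 0.001671 mol.
n(HNO3) in the aliquot = 0.001671 mol.
[diluted HNO3] = 0.001671 / 0.01806 = 0.09253 M.
Dilution factor = 250.0/20.38 = 12.27, so [stock] = 0.09253 x 12.27 = 1.14 M.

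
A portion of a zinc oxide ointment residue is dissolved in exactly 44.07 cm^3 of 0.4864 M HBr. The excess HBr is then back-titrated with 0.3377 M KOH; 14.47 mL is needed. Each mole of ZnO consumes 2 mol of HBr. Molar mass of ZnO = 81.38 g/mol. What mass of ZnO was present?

Total n(HBr) added = 0.4864 x 0.04407 = 0.02144 mol.
n(KOH) used = 0.3377 x 0.01447 = 0.004887 mol, which equals the excess n(HBr).
So n(HBr) consumed by the sample = 0.02144 - 0.004887 = 0.01655 mol.
n(ZnO) = 0.01655 / 2 = 0.008275 mol.
mass = 0.008275 mol x 81.38 g/mol = 0.673 g.

0.673 g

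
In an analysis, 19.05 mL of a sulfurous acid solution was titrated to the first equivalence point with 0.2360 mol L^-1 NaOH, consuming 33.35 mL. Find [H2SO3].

n(NaOH) = 0.2360 x 0.03335 = 0.007871 mol.
At the first equivalence point, 1 mol OH^- react per mol H2SO3, so n(H2SO3) = 0.007871 / 1 = 0.007871 mol.
[H2SO3] = 0.007871 / 0.01905 L = 0.413 M.

0.413 M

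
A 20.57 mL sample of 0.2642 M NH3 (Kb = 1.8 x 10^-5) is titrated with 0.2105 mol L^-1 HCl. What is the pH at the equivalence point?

n(NH3) = 0.2642 x 0.02057 = 0.005435 mol; V(HCl) at equivalence = 0.005435/0.2105 = 0.02582 L.
At equivalence the base is fully converted to NH4+; total volume = 0.04639 L, so [NH4+] = 0.005435/0.04639 = 0.1172 M.
Ka(NH4+) = Kw/Kb = 1.0e-14 / 1.8 x 10^-5 = 5.56e-10.
[H^+] = sqrt(Ka x [NH4+]) = sqrt(5.56e-10 x 0.1172) = 8.07e-6 M.
pH = -log(8.07e-6) = 5.09.

5.09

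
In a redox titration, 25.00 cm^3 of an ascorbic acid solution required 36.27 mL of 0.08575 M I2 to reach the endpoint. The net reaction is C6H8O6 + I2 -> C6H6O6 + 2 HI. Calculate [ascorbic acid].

0.124 M

n(I2) = 0.08575 x 0.03627 = 0.003110 mol.
From the balanced equation, 1 mol I2 reacts with 1 mol ascorbic acid, so n(ascorbic acid) = 0.003110 x 1/1 = 0.003110 mol.
[ascorbic acid] = 0.003110 / 0.02500 L = 0.124 M.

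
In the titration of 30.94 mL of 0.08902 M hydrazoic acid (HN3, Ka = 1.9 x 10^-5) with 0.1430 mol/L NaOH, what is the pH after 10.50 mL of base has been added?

4.80

Initial n(HN3) = 0.08902 x 0.03094 = 0.002754 mol.
n(NaOH) added = 0.1430 x 0.01050 = 0.001501 mol, converting that many moles of HN3 to N3-.
Remaining n(HN3) = 0.001253 mol; n(N3-) = 0.001501 mol.
By Henderson-Hasselbalch, pH = pKa + log([A^-]/[HA]) = 4.72 + log(0.001501/0.001253) = 4.72 + (+0.08) = 4.80.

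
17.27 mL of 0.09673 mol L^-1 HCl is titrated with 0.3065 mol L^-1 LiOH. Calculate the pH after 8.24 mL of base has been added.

12.53

n(acid) = 0.09673 x 0.01727 = 0.001671 mol; n(LiOH) added = 0.3065 x 0.008240 = 0.002526 mol.
Base is in excess by 0.002526 - 0.001671 = 0.0008550 mol in a total volume of 0.02551 L.
[OH^-] = 0.0008550/0.02551 = 0.03352 M, so pOH = 1.47 and pH = 14.00 - 1.47 = 12.53.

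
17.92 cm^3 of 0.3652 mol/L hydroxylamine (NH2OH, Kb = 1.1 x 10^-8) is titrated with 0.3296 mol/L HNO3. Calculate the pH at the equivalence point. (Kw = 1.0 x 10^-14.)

n(NH2OH) = 0.3652 x 0.01792 = 0.006544 mol; V(HNO3) at equivalence = 0.006544/0.3296 = 0.01986 L.
At equivalence the base is fully converted to NH3OH+; total volume = 0.03778 L, so [NH3OH+] = 0.006544/0.03778 = 0.1732 M.
Ka(NH3OH+) = Kw/Kb = 1.0e-14 / 1.1 x 10^-8 = 9.09e-7.
[H^+] = sqrt(Ka x [NH3OH+]) = sqrt(9.09e-7 x 0.1732) = 0.000397 M.
pH = -log(0.000397) = 3.40.

3.40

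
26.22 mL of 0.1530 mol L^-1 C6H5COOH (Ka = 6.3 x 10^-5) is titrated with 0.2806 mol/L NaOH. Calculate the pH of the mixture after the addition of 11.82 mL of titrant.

4.88

Initial n(C6H5COOH) = 0.1530 x 0.02622 = 0.004012 mol.
n(NaOH) added = 0.2806 x 0.01182 = 0.003317 mol, converting that many moles of C6H5COOH to C6H5COO-.
Remaining n(C6H5COOH) = 0.0006950 mol; n(C6H5COO-) = 0.003317 mol.
By Henderson-Hasselbalch, pH = pKa + log([A^-]/[HA]) = 4.20 + log(0.003317/0.0006950) = 4.20 + (+0.68) = 4.88.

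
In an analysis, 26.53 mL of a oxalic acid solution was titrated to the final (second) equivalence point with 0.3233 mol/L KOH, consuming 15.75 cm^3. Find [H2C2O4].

0.0960 M

n(KOH) = 0.3233 x 0.01575 = 0.005092 mol.
At the final (second) equivalence point, 2 mol OH^- react per mol H2C2O4, so n(H2C2O4) = 0.005092 / 2 = 0.002546 mol.
[H2C2O4] = 0.002546 / 0.02653 L = 0.0960 M.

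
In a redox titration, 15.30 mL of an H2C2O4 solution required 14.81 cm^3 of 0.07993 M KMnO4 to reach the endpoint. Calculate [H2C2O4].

n(KMnO4) = 0.07993 x 0.01481 = 0.001184 mol.
From the balanced equation, 2 mol KMnO4 reacts with 5 mol H2C2O4, so n(H2C2O4) = 0.001184 x 5/2 = 0.002959 mol.
[H2C2O4] = 0.002959 / 0.01530 L = 0.193 M.

0.193 M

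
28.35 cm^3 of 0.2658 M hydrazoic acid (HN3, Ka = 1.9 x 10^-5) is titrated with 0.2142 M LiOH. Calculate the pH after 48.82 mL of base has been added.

12.58

n(acid) = 0.2658 x 0.02835 = 0.007535 mol; n(LiOH) added = 0.2142 x 0.04882 = 0.01046 mol.
Base is in excess by 0.01046 - 0.007535 = 0.002922 mol in a total volume of 0.07717 L.
[OH^-] = 0.002922/0.07717 = 0.03786 M, so pOH = 1.42 and pH = 14.00 - 1.42 = 12.58.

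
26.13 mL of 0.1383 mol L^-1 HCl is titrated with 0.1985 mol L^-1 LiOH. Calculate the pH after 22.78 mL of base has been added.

n(acid) = 0.1383 x 0.02613 = 0.003614 mol; n(LiOH) added = 0.1985 x 0.02278 = 0.004522 mol.
Base is in excess by 0.004522 - 0.003614 = 0.0009081 mol in a total volume of 0.04891 L.
[OH^-] = 0.0009081/0.04891 = 0.01857 M, so pOH = 1.73 and pH = 14.00 - 1.73 = 12.27.

12.27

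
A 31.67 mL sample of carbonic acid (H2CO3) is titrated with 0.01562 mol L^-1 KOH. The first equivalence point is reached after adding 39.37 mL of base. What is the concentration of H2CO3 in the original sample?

n(KOH) = 0.01562 x 0.03937 = 0.0006150 mol.
At the first equivalence point, 1 mol OH^- react per mol H2CO3, so n(H2CO3) = 0.0006150 / 1 = 0.0006150 mol.
[H2CO3] = 0.0006150 / 0.03167 L = 0.0194 M.

0.0194 M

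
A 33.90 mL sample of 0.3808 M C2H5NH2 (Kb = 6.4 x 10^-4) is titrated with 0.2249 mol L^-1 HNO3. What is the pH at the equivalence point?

n(C2H5NH2) = 0.3808 x 0.03390 = 0.01291 mol; V(HNO3) at equivalence = 0.01291/0.2249 = 0.05740 L.
At equivalence the base is fully converted to C2H5NH3+; total volume = 0.09130 L, so [C2H5NH3+] = 0.01291/0.09130 = 0.1414 M.
Ka(C2H5NH3+) = Kw/Kb = 1.0e-14 / 6.4 x 10^-4 = 1.56e-11.
[H^+] = sqrt(Ka x [C2H5NH3+]) = sqrt(1.56e-11 x 0.1414) = 1.49e-6 M.
pH = -log(1.49e-6) = 5.83.

5.83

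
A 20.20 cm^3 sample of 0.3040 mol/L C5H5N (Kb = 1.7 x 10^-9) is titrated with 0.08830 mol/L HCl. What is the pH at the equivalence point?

n(C5H5N) = 0.3040 x 0.02020 = 0.006141 mol; V(HCl) at equivalence = 0.006141/0.08830 = 0.06954 L.
At equivalence the base is fully converted to C5H5NH+; total volume = 0.08974 L, so [C5H5NH+] = 0.006141/0.08974 = 0.06843 M.
Ka(C5H5NH+) = Kw/Kb = 1.0e-14 / 1.7 x 10^-9 = 5.88e-6.
[H^+] = sqrt(Ka x [C5H5NH+]) = sqrt(5.88e-6 x 0.06843) = 0.000634 M.
pH = -log(0.000634) = 3.20.

3.20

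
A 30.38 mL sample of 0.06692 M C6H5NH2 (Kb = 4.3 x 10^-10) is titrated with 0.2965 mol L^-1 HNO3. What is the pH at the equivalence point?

n(C6H5NH2) = 0.06692 x 0.03038 = 0.002033 mol; V(HNO3) at equivalence = 0.002033/0.2965 = 0.006857 L.
At equivalence the base is fully converted to C6H5NH3+; total volume = 0.03724 L, so [C6H5NH3+] = 0.002033/0.03724 = 0.05460 M.
Ka(C6H5NH3+) = Kw/Kb = 1.0e-14 / 4.3 x 10^-10 = 2.33e-5.
[H^+] = sqrt(Ka x [C6H5NH3+]) = sqrt(2.33e-5 x 0.05460) = 0.00113 M.
pH = -log(0.00113) = 2.95.

2.95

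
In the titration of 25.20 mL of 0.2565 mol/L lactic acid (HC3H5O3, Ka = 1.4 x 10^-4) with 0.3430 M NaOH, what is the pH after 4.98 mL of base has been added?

3.41

Initial n(HC3H5O3) = 0.2565 x 0.02520 = 0.006464 mol.
n(NaOH) added = 0.3430 x 0.004980 = 0.001708 mol, converting that many moles of HC3H5O3 to C3H5O3-.
Remaining n(HC3H5O3) = 0.004756 mol; n(C3H5O3-) = 0.001708 mol.
By Henderson-Hasselbalch, pH = pKa + log([A^-]/[HA]) = 3.85 + log(0.001708/0.004756) = 3.85 + (-0.44) = 3.41.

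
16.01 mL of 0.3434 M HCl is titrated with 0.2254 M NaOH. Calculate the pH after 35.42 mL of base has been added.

n(acid) = 0.3434 x 0.01601 = 0.005498 mol; n(NaOH) added = 0.2254 x 0.03542 = 0.007984 mol.
Base is in excess by 0.007984 - 0.005498 = 0.002486 mol in a total volume of 0.05143 L.
[OH^-] = 0.002486/0.05143 = 0.04833 M, so pOH = 1.32 and pH = 14.00 - 1.32 = 12.68.

12.68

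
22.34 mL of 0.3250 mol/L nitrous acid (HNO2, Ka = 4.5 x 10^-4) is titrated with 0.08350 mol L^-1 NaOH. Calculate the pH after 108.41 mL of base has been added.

n(acid) = 0.3250 x 0.02234 = 0.007261 mol; n(NaOH) added = 0.08350 x 0.1084 = 0.009052 mol.
Base is in excess by 0.009052 - 0.007261 = 0.001792 mol in a total volume of 0.1308 L.
[OH^-] = 0.001792/0.1308 = 0.01370 M, so pOH = 1.86 and pH = 14.00 - 1.86 = 12.14.

12.14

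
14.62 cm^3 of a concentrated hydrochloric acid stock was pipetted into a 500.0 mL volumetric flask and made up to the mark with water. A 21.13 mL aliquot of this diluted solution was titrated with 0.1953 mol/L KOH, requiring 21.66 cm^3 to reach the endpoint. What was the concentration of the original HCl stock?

n(KOH) = 0.1953 x 0.02166 = 0.004230 mol.
n(HCl) in the aliquot = 0.004230 mol.
[diluted HCl] = 0.004230 / 0.02113 = 0.2002 M.
Dilution factor = 500.0/14.62 = 34.20, so [stock] = 0.2002 x 34.20 = 6.85 M.

6.85 M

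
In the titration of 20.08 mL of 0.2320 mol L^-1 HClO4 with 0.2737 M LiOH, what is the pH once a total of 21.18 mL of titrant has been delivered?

12.44

n(acid) = 0.2320 x 0.02008 = 0.004659 mol; n(LiOH) added = 0.2737 x 0.02118 = 0.005797 mol.
Base is in excess by 0.005797 - 0.004659 = 0.001138 mol in a total volume of 0.04126 L.
[OH^-] = 0.001138/0.04126 = 0.02759 M, so pOH = 1.56 and pH = 14.00 - 1.56 = 12.44.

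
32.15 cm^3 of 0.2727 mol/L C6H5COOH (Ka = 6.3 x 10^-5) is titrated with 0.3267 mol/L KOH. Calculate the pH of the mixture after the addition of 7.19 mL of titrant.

Initial n(C6H5COOH) = 0.2727 x 0.03215 = 0.008767 mol.
n(KOH) added = 0.3267 x 0.007190 = 0.002349 mol, converting that many moles of C6H5COOH to C6H5COO-.
Remaining n(C6H5COOH) = 0.006418 mol; n(C6H5COO-) = 0.002349 mol.
By Henderson-Hasselbalch, pH = pKa + log([A^-]/[HA]) = 4.20 + log(0.002349/0.006418) = 4.20 + (-0.44) = 3.76.

3.76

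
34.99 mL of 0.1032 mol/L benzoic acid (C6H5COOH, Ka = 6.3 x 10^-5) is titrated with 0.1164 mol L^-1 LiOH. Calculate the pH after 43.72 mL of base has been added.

n(acid) = 0.1032 x 0.03499 = 0.003611 mol; n(LiOH) added = 0.1164 x 0.04372 = 0.005089 mol.
Base is in excess by 0.005089 - 0.003611 = 0.001478 mol in a total volume of 0.07871 L.
[OH^-] = 0.001478/0.07871 = 0.01878 M, so pOH = 1.73 and pH = 14.00 - 1.73 = 12.27.

12.27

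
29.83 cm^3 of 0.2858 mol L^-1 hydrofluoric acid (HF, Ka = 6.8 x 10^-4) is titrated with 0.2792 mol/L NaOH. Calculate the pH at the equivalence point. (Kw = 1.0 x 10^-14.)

8.16

n(HF) = 0.2858 x 0.02983 = 0.008525 mol; V(NaOH) at equivalence = 0.008525/0.2792 = 0.03054 L.
At equivalence all the acid is converted to F-; total volume = 0.02983 + 0.03054 = 0.06037 L, so [F-] = 0.008525/0.06037 = 0.1412 M.
Kb = Kw/Ka = 1.0e-14 / 6.8 x 10^-4 = 1.47e-11.
[OH^-] = sqrt(Kb x [F-]) = sqrt(1.47e-11 x 0.1412) = 1.44e-6 M.
pOH = 5.84, so pH = 14.00 - 5.84 = 8.16.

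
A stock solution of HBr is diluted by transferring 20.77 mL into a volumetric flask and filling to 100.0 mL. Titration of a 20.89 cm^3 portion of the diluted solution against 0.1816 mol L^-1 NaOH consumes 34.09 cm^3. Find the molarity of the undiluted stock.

1.43 M

n(NaOH) = 0.1816 x 0.03409 = 0.006191 mol.
n(HBr) in the aliquot = 0.006191 mol.
[diluted HBr] = 0.006191 / 0.02089 = 0.2963 M.
Dilution factor = 100.0/20.77 = 4.815, so [stock] = 0.2963 x 4.815 = 1.43 M.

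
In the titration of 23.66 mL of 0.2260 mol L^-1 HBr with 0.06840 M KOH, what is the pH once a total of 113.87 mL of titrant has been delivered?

12.25

n(acid) = 0.2260 x 0.02366 = 0.005347 mol; n(KOH) added = 0.06840 x 0.1139 = 0.007789 mol.
Base is in excess by 0.007789 - 0.005347 = 0.002442 mol in a total volume of 0.1375 L.
[OH^-] = 0.002442/0.1375 = 0.01775 M, so pOH = 1.75 and pH = 14.00 - 1.75 = 12.25.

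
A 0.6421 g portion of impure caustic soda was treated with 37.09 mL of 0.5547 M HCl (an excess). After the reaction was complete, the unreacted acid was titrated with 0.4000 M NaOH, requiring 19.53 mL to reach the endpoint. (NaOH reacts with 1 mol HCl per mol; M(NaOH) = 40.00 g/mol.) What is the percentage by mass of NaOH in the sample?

79.5%

Total n(HCl) added = 0.5547 x 0.03709 = 0.02057 mol.
n(NaOH) used = 0.4000 x 0.01953 = 0.007812 mol, which equals the excess n(HCl).
So n(HCl) consumed by the sample = 0.02057 - 0.007812 = 0.01276 mol.
n(NaOH) = 0.01276 / 1 = 0.01276 mol.
mass NaOH = 0.01276 x 40.00 = 0.5105 g, so %NaOH = 0.5105/0.6421 x 100 = 79.5%.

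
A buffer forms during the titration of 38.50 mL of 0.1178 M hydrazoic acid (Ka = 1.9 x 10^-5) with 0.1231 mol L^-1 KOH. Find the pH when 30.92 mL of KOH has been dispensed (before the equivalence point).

5.44

Initial n(HN3) = 0.1178 x 0.03850 = 0.004535 mol.
n(KOH) added = 0.1231 x 0.03092 = 0.003806 mol, converting that many moles of HN3 to N3-.
Remaining n(HN3) = 0.0007290 mol; n(N3-) = 0.003806 mol.
By Henderson-Hasselbalch, pH = pKa + log([A^-]/[HA]) = 4.72 + log(0.003806/0.0007290) = 4.72 + (+0.72) = 5.44.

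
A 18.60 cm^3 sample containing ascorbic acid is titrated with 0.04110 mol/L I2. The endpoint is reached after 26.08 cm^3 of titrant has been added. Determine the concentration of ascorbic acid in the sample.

0.0576 M

n(I2) = 0.04110 x 0.02608 = 0.001072 mol.
From the balanced equation, 1 mol I2 reacts with 1 mol ascorbic acid, so n(ascorbic acid) = 0.001072 x 1/1 = 0.001072 mol.
[ascorbic acid] = 0.001072 / 0.01860 L = 0.0576 M.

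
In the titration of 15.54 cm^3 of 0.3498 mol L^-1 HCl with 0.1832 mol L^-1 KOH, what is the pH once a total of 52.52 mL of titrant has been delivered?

12.79

n(acid) = 0.3498 x 0.01554 = 0.005436 mol; n(KOH) added = 0.1832 x 0.05252 = 0.009622 mol.
Base is in excess by 0.009622 - 0.005436 = 0.004186 mol in a total volume of 0.06806 L.
[OH^-] = 0.004186/0.06806 = 0.06150 M, so pOH = 1.21 and pH = 14.00 - 1.21 = 12.79.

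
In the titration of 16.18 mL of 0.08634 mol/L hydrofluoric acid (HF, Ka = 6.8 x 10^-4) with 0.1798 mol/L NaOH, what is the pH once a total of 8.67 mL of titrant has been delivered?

n(acid) = 0.08634 x 0.01618 = 0.001397 mol; n(NaOH) added = 0.1798 x 0.008670 = 0.001559 mol.
Base is in excess by 0.001559 - 0.001397 = 0.0001619 mol in a total volume of 0.02485 L.
[OH^-] = 0.0001619/0.02485 = 0.006514 M, so pOH = 2.19 and pH = 14.00 - 2.19 = 11.81.

11.81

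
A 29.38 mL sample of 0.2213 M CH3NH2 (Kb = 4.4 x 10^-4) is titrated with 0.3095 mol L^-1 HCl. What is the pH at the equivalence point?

n(CH3NH2) = 0.2213 x 0.02938 = 0.006502 mol; V(HCl) at equivalence = 0.006502/0.3095 = 0.02101 L.
At equivalence the base is fully converted to CH3NH3+; total volume = 0.05039 L, so [CH3NH3+] = 0.006502/0.05039 = 0.1290 M.
Ka(CH3NH3+) = Kw/Kb = 1.0e-14 / 4.4 x 10^-4 = 2.27e-11.
[H^+] = sqrt(Ka x [CH3NH3+]) = sqrt(2.27e-11 x 0.1290) = 1.71e-6 M.
pH = -log(1.71e-6) = 5.77.

5.77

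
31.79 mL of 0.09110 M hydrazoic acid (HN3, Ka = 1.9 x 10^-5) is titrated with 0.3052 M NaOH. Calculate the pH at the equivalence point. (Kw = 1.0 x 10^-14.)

n(HN3) = 0.09110 x 0.03179 = 0.002896 mol; V(NaOH) at equivalence = 0.002896/0.3052 = 0.009489 L.
At equivalence all the acid is converted to N3-; total volume = 0.03179 + 0.009489 = 0.04128 L, so [N3-] = 0.002896/0.04128 = 0.07016 M.
Kb = Kw/Ka = 1.0e-14 / 1.9 x 10^-5 = 5.26e-10.
[OH^-] = sqrt(Kb x [N3-]) = sqrt(5.26e-10 x 0.07016) = 6.08e-6 M.
pOH = 5.22, so pH = 14.00 - 5.22 = 8.78.

8.78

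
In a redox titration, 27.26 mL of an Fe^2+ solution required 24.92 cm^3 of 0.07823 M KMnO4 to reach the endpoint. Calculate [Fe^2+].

n(KMnO4) = 0.07823 x 0.02492 = 0.001949 mol.
From the balanced equation, 1 mol KMnO4 reacts with 5 mol Fe^2+, so n(Fe^2+) = 0.001949 x 5/1 = 0.009747 mol.
[Fe^2+] = 0.009747 / 0.02726 L = 0.358 M.

0.358 M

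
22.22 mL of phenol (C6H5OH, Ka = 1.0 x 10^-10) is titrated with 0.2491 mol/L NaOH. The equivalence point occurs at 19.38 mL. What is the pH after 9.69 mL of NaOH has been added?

10.00

9.69 mL is exactly half the equivalence volume (19.38/2), i.e. the half-equivalence point.
There, n(HA) = n(A^-), so pH = pKa = -log(1.0 x 10^-10) = 10.00.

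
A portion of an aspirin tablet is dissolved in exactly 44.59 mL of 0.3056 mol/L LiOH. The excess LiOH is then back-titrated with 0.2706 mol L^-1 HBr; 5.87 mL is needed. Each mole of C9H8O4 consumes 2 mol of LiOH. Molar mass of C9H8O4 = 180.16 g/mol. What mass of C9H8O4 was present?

1.08 g

Total n(LiOH) added = 0.3056 x 0.04459 = 0.01363 mol.
n(HBr) used = 0.2706 x 0.005870 = 0.001588 mol, which equals the excess n(LiOH).
So n(LiOH) consumed by the sample = 0.01363 - 0.001588 = 0.01204 mol.
n(C9H8O4) = 0.01204 / 2 = 0.006019 mol.
mass = 0.006019 mol x 180.16 g/mol = 1.08 g.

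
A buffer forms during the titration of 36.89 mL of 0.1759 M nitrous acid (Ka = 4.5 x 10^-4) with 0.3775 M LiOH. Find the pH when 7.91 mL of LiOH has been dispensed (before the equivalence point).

3.28

Initial n(HNO2) = 0.1759 x 0.03689 = 0.006489 mol.
n(LiOH) added = 0.3775 x 0.007910 = 0.002986 mol, converting that many moles of HNO2 to NO2-.
Remaining n(HNO2) = 0.003503 mol; n(NO2-) = 0.002986 mol.
By Henderson-Hasselbalch, pH = pKa + log([A^-]/[HA]) = 3.35 + log(0.002986/0.003503) = 3.35 + (-0.07) = 3.28.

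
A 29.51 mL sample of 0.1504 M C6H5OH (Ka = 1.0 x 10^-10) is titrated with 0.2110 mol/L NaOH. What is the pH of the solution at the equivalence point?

n(C6H5OH) = 0.1504 x 0.02951 = 0.004438 mol; V(NaOH) at equivalence = 0.004438/0.2110 = 0.02103 L.
At equivalence all the acid is converted to C6H5O-; total volume = 0.02951 + 0.02103 = 0.05054 L, so [C6H5O-] = 0.004438/0.05054 = 0.08781 M.
Kb = Kw/Ka = 1.0e-14 / 1.0 x 10^-10 = 0.000100.
[OH^-] = sqrt(Kb x [C6H5O-]) = sqrt(0.000100 x 0.08781) = 0.00296 M.
pOH = 2.53, so pH = 14.00 - 2.53 = 11.47.

11.47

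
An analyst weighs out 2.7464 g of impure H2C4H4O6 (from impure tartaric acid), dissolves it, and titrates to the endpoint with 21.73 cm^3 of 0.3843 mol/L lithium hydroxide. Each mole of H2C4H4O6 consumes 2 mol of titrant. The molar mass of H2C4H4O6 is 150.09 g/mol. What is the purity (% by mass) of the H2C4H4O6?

n(LiOH) = 0.3843 x 0.02173 = 0.008351 mol.
n(H2C4H4O6) = 0.008351 / 2 = 0.004175 mol.
mass of H2C4H4O6 = 0.004175 x 150.09 = 0.6267 g.
% purity = 0.6267 / 2.7464 x 100 = 22.8%.

22.8%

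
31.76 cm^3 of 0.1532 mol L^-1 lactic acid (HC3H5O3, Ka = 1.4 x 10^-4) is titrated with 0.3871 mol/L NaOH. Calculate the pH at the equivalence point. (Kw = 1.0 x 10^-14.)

n(HC3H5O3) = 0.1532 x 0.03176 = 0.004866 mol; V(NaOH) at equivalence = 0.004866/0.3871 = 0.01257 L.
At equivalence all the acid is converted to C3H5O3-; total volume = 0.03176 + 0.01257 = 0.04433 L, so [C3H5O3-] = 0.004866/0.04433 = 0.1098 M.
Kb = Kw/Ka = 1.0e-14 / 1.4 x 10^-4 = 7.14e-11.
[OH^-] = sqrt(Kb x [C3H5O3-]) = sqrt(7.14e-11 x 0.1098) = 2.80e-6 M.
pOH = 5.55, so pH = 14.00 - 5.55 = 8.45.

8.45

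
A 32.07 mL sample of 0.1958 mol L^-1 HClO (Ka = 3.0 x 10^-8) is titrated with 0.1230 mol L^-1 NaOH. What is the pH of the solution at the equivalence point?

n(HClO) = 0.1958 x 0.03207 = 0.006279 mol; V(NaOH) at equivalence = 0.006279/0.1230 = 0.05105 L.
At equivalence all the acid is converted to ClO-; total volume = 0.03207 + 0.05105 = 0.08312 L, so [ClO-] = 0.006279/0.08312 = 0.07554 M.
Kb = Kw/Ka = 1.0e-14 / 3.0 x 10^-8 = 3.33e-7.
[OH^-] = sqrt(Kb x [ClO-]) = sqrt(3.33e-7 x 0.07554) = 0.000159 M.
pOH = 3.80, so pH = 14.00 - 3.80 = 10.20.

10.20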